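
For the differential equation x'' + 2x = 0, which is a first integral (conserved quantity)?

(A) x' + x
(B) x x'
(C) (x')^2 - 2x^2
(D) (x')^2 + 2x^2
D

A first integral I satisfies dI/dt = 0 along every solution. Differentiate each option and use the equation of motion:
(A) d/dt[x' + x] = x'' + x' = -2x + x', not identically 0
(B) d/dt[x x'] = (x')^2 + x x'' = (x')^2 - 2x^2, not identically 0
(C) d/dt[(x')^2 - 2x^2] = 2x'x'' - 4x x' = -8x x', not identically 0
(D) d/dt[(x')^2 + 2x^2] = 2x'x'' + 4x x' = 2x'(-2x) + 4x x' = 0

Only (D) has zero time-derivative. So the energy-like quantity (x')^2 + 2x^2 is the first integral.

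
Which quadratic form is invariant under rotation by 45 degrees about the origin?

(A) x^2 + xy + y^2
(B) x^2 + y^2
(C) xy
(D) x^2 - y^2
B

Rotation by 45 degrees sends (x, y) to (sqrt(2)x/2 - sqrt(2)y/2, sqrt(2)x/2 + sqrt(2)y/2).
Substitute the transformed coordinates into each option and compare with the original:
(A) x^2 + xy + y^2  ->  (sqrt(2)x/2 - sqrt(2)y/2)^2 + (sqrt(2)x/2 - sqrt(2)y/2)(sqrt(2)x/2 + sqrt(2)y/2) + (sqrt(2)x/2 + sqrt(2)y/2)^2 = 3x^2/2 + y^2/2   [differs from x^2 + xy + y^2: not invariant]
(B) x^2 + y^2  ->  (sqrt(2)x/2 - sqrt(2)y/2)^2 + (sqrt(2)x/2 + sqrt(2)y/2)^2 = x^2 + y^2   [equals x^2 + y^2: invariant]
(C) xy  ->  (sqrt(2)x/2 - sqrt(2)y/2)(sqrt(2)x/2 + sqrt(2)y/2) = x^2/2 - y^2/2   [differs from xy: not invariant]
(D) x^2 - y^2  ->  (sqrt(2)x/2 - sqrt(2)y/2)^2 - (sqrt(2)x/2 + sqrt(2)y/2)^2 = -2xy   [differs from x^2 - y^2: not invariant]

Only option (B), x^2 + y^2, is unchanged by the transformation.
x^2 + y^2 is the squared distance from the origin, which rotations preserve.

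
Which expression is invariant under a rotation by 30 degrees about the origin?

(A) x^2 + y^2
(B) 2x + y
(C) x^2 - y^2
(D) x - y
A

A rotation by 30 degrees sends (x, y) to (sqrt(3)x/2 - y/2, x/2 + sqrt(3)y/2).
Substitute the transformed coordinates into each option and compare with the original:
(A) x^2 + y^2  ->  (sqrt(3)x/2 - y/2)^2 + (x/2 + sqrt(3)y/2)^2 = x^2 + y^2   [equals x^2 + y^2: invariant]
(B) 2x + y  ->  2(sqrt(3)x/2 - y/2) + (x/2 + sqrt(3)y/2) = x/2 + sqrt(3)x - y + sqrt(3)y/2   [differs from 2x + y: not invariant]
(C) x^2 - y^2  ->  (sqrt(3)x/2 - y/2)^2 - (x/2 + sqrt(3)y/2)^2 = x^2/2 - sqrt(3)xy - y^2/2   [differs from x^2 - y^2: not invariant]
(D) x - y  ->  (sqrt(3)x/2 - y/2) - (x/2 + sqrt(3)y/2) = -x/2 + sqrt(3)x/2 - sqrt(3)y/2 - y/2   [differs from x - y: not invariant]

Only option (A), x^2 + y^2, is unchanged by the transformation.
Geometrically, x^2 + y^2 is the squared distance from the origin, which every rotation about the origin preserves.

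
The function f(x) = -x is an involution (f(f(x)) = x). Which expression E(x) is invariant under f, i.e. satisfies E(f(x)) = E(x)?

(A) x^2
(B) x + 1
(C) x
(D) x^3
A

Replace x by f(x) = -x in each option and simplify. As a quick numerical cross-check, also compare E(4) with E(f(4)) = E(-4).

(A) x^2  ->  (-x)^2, which simplifies back to x^2; check: E(4) = 16, E(-4) = 16.   [invariant]
(B) x + 1  ->  (-x) + 1 = 1 - x; check: E(4) = 5 but E(-4) = -3.   [not invariant]
(C) x  ->  (-x) = -x; check: E(4) = 4 but E(-4) = -4.   [not invariant]
(D) x^3  ->  (-x)^3 = -x^3; check: E(4) = 64 but E(-4) = -64.   [not invariant]

Only (A) is unchanged. E is symmetric under swapping x with f(x) = -x, which is exactly what an involution does.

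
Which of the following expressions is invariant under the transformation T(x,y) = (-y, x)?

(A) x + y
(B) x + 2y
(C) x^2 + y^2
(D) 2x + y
C

An expression E(x,y) is invariant under T if E(T(x,y)) = E(x,y). Here T(x,y) = (-y, x).
Substitute the transformed coordinates into each option and compare with the original:
(A) x + y  ->  (-y) + (x) = x - y   [differs from x + y: not invariant]
(B) x + 2y  ->  (-y) + 2(x) = 2x - y   [differs from x + 2y: not invariant]
(C) x^2 + y^2  ->  (-y)^2 + (x)^2 = x^2 + y^2   [equals x^2 + y^2: invariant]
(D) 2x + y  ->  2(-y) + (x) = x - 2y   [differs from 2x + y: not invariant]

Only option (C), x^2 + y^2, is unchanged by the transformation.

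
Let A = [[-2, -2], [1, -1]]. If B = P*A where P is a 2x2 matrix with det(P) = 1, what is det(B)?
4

By the multiplicative property of determinants, det(B) = det(P*A) = det(P) * det(A) = det(A),
so the determinant is invariant under multiplication by any determinant-1 matrix; we just need det(A).

det(A) = (-2)(-1) - (-2)(1) = 2 - (-2) = 4

Therefore det(B) = 1 * 4 = 4.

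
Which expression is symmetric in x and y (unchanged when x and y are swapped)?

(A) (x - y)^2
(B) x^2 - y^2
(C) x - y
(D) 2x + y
A

A symmetric expression is unchanged when the variables are permuted; here the transformation to test is the swap (x, y) -> (y, x).
Substitute the transformed coordinates into each option and compare with the original:
(A) (x - y)^2  ->  ((y) - (x))^2 = x^2 - 2xy + y^2   [equals (x - y)^2: invariant]
(B) x^2 - y^2  ->  (y)^2 - (x)^2 = -x^2 + y^2   [differs from x^2 - y^2: not invariant]
(C) x - y  ->  (y) - (x) = -x + y   [differs from x - y: not invariant]
(D) 2x + y  ->  2(y) + (x) = x + 2y   [differs from 2x + y: not invariant]

Only option (A), (x - y)^2, is unchanged by the transformation.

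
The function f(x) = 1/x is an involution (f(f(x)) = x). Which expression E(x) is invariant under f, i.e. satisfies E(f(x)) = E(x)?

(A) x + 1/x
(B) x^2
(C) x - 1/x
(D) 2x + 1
A

Replace x by f(x) = 1/x in each option and simplify. As a quick numerical cross-check, also compare E(4) with E(f(4)) = E(1/4).

(A) x + 1/x  ->  (1/x) + 1/(1/x), which simplifies back to x + 1/x; check: E(4) = 17/4, E(1/4) = 17/4.   [invariant]
(B) x^2  ->  (1/x)^2 = x^(-2); check: E(4) = 16 but E(1/4) = 1/16.   [not invariant]
(C) x - 1/x  ->  (1/x) - 1/(1/x) = -x + 1/x; check: E(4) = 15/4 but E(1/4) = -15/4.   [not invariant]
(D) 2x + 1  ->  2(1/x) + 1 = (x + 2)/x; check: E(4) = 9 but E(1/4) = 3/2.   [not invariant]

Only (A) is unchanged. E is symmetric under swapping x with f(x) = 1/x, which is exactly what an involution does.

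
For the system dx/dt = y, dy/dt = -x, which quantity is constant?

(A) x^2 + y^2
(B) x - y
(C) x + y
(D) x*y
A

A first integral I satisfies dI/dt = 0 along every solution. Differentiate each option and use the equation of motion:
(A) d/dt[x^2 + y^2] = 2x*dx/dt + 2y*dy/dt = 2x*y + 2y*(-x) = 0
(B) d/dt[x - y] = y - (-x) = x + y, not identically 0
(C) d/dt[x + y] = y + (-x) = y - x, not identically 0
(D) d/dt[x*y] = (dx/dt)y + x(dy/dt) = y^2 - x^2, not identically 0

Only (A) has zero time-derivative. So x^2 + y^2 (the squared radius; trajectories are circles) is the conserved quantity.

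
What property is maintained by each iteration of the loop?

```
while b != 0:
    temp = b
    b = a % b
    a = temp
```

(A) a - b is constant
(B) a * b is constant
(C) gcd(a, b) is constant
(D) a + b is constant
C

A loop invariant must hold before the first iteration and be re-established by every execution of the body.

(C) gcd(a, b) is constant: One iteration replaces (a, b) by (b, a mod b). Since a mod b = a - q*b for an integer q, any common divisor of a and b divides b and a mod b, and conversely; hence gcd(b, a mod b) = gcd(a, b). For instance (28, 6) -> (6, 4) keeps gcd = 2. At exit b = 0 and a = gcd of the original inputs.

The other options fail:
(A) a - b is constant: e.g. (a, b) = (28, 6) -> (6, 4): the difference goes from 22 to 2.
(B) a * b is constant: e.g. (a, b) = (28, 6) -> (6, 4): the product goes from 168 to 24.
(D) a + b is constant: e.g. (a, b) = (28, 6) -> (6, 4): the sum goes from 34 to 10.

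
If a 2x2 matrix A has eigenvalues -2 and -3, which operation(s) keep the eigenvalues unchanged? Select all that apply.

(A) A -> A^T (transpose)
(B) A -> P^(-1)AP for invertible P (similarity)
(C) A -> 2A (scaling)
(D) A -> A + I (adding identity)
A and B

Eigenvalues are preserved by:
1. Similarity transformations: A -> P^(-1)AP (same characteristic polynomial)
2. Transpose: A^T has the same eigenvalues as A

Eigenvalues are NOT preserved by:
- Adding identity: eigenvalues become -2+1, -3+1
- Scaling: eigenvalues become -4, -6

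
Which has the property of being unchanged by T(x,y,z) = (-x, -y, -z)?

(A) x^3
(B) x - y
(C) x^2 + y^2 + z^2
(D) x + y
C

Apply T(x,y,z) = (-x, -y, -z) to each option, i.e. replace (x, y, z) by the transformed coordinates.
Substitute the transformed coordinates into each option and compare with the original:
(A) x^3  ->  (-x)^3 = -x^3   [differs from x^3: not invariant]
(B) x - y  ->  (-x) - (-y) = -x + y   [differs from x - y: not invariant]
(C) x^2 + y^2 + z^2  ->  (-x)^2 + (-y)^2 + (-z)^2 = x^2 + y^2 + z^2   [equals x^2 + y^2 + z^2: invariant]
(D) x + y  ->  (-x) + (-y) = -x - y   [differs from x + y: not invariant]

Only option (C), x^2 + y^2 + z^2, is unchanged by the transformation.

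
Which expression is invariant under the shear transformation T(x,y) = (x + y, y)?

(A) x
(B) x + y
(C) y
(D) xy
C

Under the shear T(x,y) = (x + y, y):
Substitute the transformed coordinates into each option and compare with the original:
(A) x  ->  (x + y) = x + y   [differs from x: not invariant]
(B) x + y  ->  (x + y) + (y) = x + 2y   [differs from x + y: not invariant]
(C) y  ->  (y) = y   [equals y: invariant]
(D) xy  ->  (x + y)(y) = xy + y^2   [differs from xy: not invariant]

Only option (C), y, is unchanged by the transformation.
A horizontal shear moves points parallel to the x-axis, so the y-coordinate (and any function of y alone) is unchanged.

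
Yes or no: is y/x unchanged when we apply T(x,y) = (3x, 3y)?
Yes

Substitute T(x,y) = (3x, 3y) into the expression and compare with the original.

Original: y/x
After applying T: (3y)/(3x) = y/x

This is identical to the original y/x, so the expression is invariant.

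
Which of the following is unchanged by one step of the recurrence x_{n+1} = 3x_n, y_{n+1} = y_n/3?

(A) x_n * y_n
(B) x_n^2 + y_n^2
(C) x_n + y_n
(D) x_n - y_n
A

For the recurrence x_{n+1} = 3x_n, y_{n+1} = y_n/3:

x_{n+1} * y_{n+1} = (3x_n) * (y_n/3) = x_n * y_n
The product is conserved.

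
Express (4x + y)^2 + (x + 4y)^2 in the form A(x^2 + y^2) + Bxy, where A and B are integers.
17(x^2 + y^2) + 16xy

Expanding: (4x + y)^2 = 16x^2 + 8xy + y^2
(x + 4y)^2 = x^2 + 8xy + 16y^2
Sum = (16+1)(x^2+y^2) + 16xy = 17(x^2 + y^2) + 16xy
This is symmetric in x and y.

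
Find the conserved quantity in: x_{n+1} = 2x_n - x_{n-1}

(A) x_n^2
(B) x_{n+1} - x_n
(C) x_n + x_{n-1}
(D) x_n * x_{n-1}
B

For the recurrence x_{n+1} = 2x_n - x_{n-1}:

If x_{n+1} = 2x_n - x_{n-1}, then:
x_{n+1} - x_n = x_n - x_{n-1}
The first difference is constant throughout the sequence.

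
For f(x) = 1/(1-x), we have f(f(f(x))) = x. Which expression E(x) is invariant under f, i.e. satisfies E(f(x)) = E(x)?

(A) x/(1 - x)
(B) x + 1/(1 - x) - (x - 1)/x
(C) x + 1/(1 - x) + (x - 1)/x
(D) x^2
C

Replace x by f(x) = 1/(1 - x) in each option and simplify. As a quick numerical cross-check, also compare E(4) with E(f(4)) = E(-1/3).

(A) x/(1 - x)  ->  (1/(1 - x))/(1 - (1/(1 - x))) = -1/x; check: E(4) = -4/3 but E(-1/3) = -1/4.   [not invariant]
(B) x + 1/(1 - x) - (x - 1)/x  ->  (1/(1 - x)) + 1/(1 - (1/(1 - x))) - ((1/(1 - x)) - 1)/(1/(1 - x)) = (x^2(1 - x) - x + (x - 1)^2)/(x(x - 1)); check: E(4) = 35/12 but E(-1/3) = -43/12.   [not invariant]
(C) x + 1/(1 - x) + (x - 1)/x  ->  (1/(1 - x)) + 1/(1 - (1/(1 - x))) + ((1/(1 - x)) - 1)/(1/(1 - x)), which simplifies back to x + 1/(1 - x) + (x - 1)/x; check: E(4) = 53/12, E(-1/3) = 53/12.   [invariant]
(D) x^2  ->  (1/(1 - x))^2 = (x - 1)^(-2); check: E(4) = 16 but E(-1/3) = 1/9.   [not invariant]

Only (C) is unchanged. Indeed f(f(x)) = 1/(1 - 1/(1-x)) = (1-x)/(-x) = (x-1)/x, so E(x) = x + f(x) + f(f(x)) is the sum over the whole 3-cycle; applying f just permutes the three terms cyclically (x -> f(x) -> f(f(x)) -> x), leaving the sum unchanged.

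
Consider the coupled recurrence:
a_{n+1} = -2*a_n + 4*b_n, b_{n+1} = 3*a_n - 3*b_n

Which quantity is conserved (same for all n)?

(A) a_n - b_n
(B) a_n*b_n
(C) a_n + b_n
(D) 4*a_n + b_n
C

Replace a_n by a_{n+1} = -2*a_n + 4*b_n and b_n by b_{n+1} = 3*a_n - 3*b_n in each option and simplify:
(A) a_n - b_n  ->  (-2*a_n + 4*b_n) - (3*a_n - 3*b_n) = -5*a_n + 7*b_n   [not conserved]
(B) a_n*b_n  ->  (-2*a_n + 4*b_n)*(3*a_n - 3*b_n) = -6*a_n^2 + 18*a_n*b_n - 12*b_n^2   [not conserved]
(C) a_n + b_n  ->  (-2*a_n + 4*b_n) + (3*a_n - 3*b_n) = a_n + b_n   [conserved]
(D) 4*a_n + b_n  ->  4*(-2*a_n + 4*b_n) + (3*a_n - 3*b_n) = -5*a_n + 13*b_n   [not conserved]

Only (C) a_n + b_n returns to itself after one step, so it is the conserved quantity.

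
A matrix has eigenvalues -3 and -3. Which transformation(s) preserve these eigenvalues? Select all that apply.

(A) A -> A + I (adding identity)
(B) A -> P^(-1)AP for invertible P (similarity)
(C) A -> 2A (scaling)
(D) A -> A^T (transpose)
B and D

Eigenvalues are preserved by:
1. Similarity transformations: A -> P^(-1)AP (same characteristic polynomial)
2. Transpose: A^T has the same eigenvalues as A

Eigenvalues are NOT preserved by:
- Adding identity: eigenvalues become -3+1, -3+1
- Scaling: eigenvalues become -6, -6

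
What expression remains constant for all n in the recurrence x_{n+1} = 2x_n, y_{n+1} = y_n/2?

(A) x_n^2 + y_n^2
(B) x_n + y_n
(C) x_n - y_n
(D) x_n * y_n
D

For the recurrence x_{n+1} = 2x_n, y_{n+1} = y_n/2:

x_{n+1} * y_{n+1} = (2x_n) * (y_n/2) = x_n * y_n
The product is conserved.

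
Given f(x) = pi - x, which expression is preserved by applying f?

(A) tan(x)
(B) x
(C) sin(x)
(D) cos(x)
C

For f(x) = pi - x:
sin(pi - x) = sin(x), so sine is invariant under this transformation.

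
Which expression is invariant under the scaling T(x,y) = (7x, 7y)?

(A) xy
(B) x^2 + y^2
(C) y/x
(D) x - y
C

Under the uniform scaling T(x,y) = (7x, 7y):
Substitute the transformed coordinates into each option and compare with the original:
(A) xy  ->  (7x)(7y) = 49xy   [differs from xy: not invariant]
(B) x^2 + y^2  ->  (7x)^2 + (7y)^2 = 49x^2 + 49y^2   [differs from x^2 + y^2: not invariant]
(C) y/x  ->  (7y)/(7x) = y/x   [equals y/x: invariant]
(D) x - y  ->  (7x) - (7y) = 7x - 7y   [differs from x - y: not invariant]

Only option (C), y/x, is unchanged by the transformation.
The common factor 7 cancels in a ratio of coordinates, while sums, products and sums of squares pick up factors of 7 or 49.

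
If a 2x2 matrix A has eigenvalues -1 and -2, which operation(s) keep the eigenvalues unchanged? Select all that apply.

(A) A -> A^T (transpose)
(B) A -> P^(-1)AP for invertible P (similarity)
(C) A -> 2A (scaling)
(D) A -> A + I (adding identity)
A and B

Eigenvalues are preserved by:
1. Similarity transformations: A -> P^(-1)AP (same characteristic polynomial)
2. Transpose: A^T has the same eigenvalues as A

Eigenvalues are NOT preserved by:
- Adding identity: eigenvalues become -1+1, -2+1
- Scaling: eigenvalues become -2, -4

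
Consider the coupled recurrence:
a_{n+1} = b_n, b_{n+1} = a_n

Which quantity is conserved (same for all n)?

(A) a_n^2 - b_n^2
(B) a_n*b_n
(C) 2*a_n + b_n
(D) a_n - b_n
B

Replace a_n by a_{n+1} = b_n and b_n by b_{n+1} = a_n in each option and simplify:
(A) a_n^2 - b_n^2  ->  (b_n)^2 - (a_n)^2 = -a_n^2 + b_n^2   [not conserved]
(B) a_n*b_n  ->  (b_n)*(a_n) = a_n*b_n   [conserved]
(C) 2*a_n + b_n  ->  2*(b_n) + (a_n) = a_n + 2*b_n   [not conserved]
(D) a_n - b_n  ->  (b_n) - (a_n) = -a_n + b_n   [not conserved]

Only (B) a_n*b_n returns to itself after one step, so it is the conserved quantity.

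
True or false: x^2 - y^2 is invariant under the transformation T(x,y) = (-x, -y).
True

Substitute T(x,y) = (-x, -y) into the expression and compare with the original.

Original: x^2 - y^2
After applying T: (-x)^2 - (-y)^2 = x^2 - y^2

This is identical to the original x^2 - y^2, so the expression is invariant.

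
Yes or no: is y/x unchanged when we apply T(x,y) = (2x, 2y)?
Yes

Substitute T(x,y) = (2x, 2y) into the expression and compare with the original.

Original: y/x
After applying T: (2y)/(2x) = y/x

This is identical to the original y/x, so the expression is invariant.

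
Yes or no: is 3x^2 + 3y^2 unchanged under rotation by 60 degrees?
Yes

Applying rotation by 60 degrees: x' = x*cos(60 degrees) - y*sin(60 degrees) = x/2 - sqrt(3)y/2, y' = x*sin(60 degrees) + y*cos(60 degrees) = sqrt(3)x/2 + y/2

Substituting into 3x^2 + 3y^2:
3(x/2 - sqrt(3)y/2)^2 + 3(sqrt(3)x/2 + y/2)^2
= 3x^2 + 3y^2

This equals the original expression 3x^2 + 3y^2, so it IS invariant.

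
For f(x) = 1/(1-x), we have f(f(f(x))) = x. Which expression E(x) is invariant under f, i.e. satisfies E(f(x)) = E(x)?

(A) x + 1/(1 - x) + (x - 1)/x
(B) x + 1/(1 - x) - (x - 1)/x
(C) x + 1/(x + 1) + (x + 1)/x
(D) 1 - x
A

Replace x by f(x) = 1/(1 - x) in each option and simplify. As a quick numerical cross-check, also compare E(3) with E(f(3)) = E(-1/2).

(A) x + 1/(1 - x) + (x - 1)/x  ->  (1/(1 - x)) + 1/(1 - (1/(1 - x))) + ((1/(1 - x)) - 1)/(1/(1 - x)), which simplifies back to x + 1/(1 - x) + (x - 1)/x; check: E(3) = 19/6, E(-1/2) = 19/6.   [invariant]
(B) x + 1/(1 - x) - (x - 1)/x  ->  (1/(1 - x)) + 1/(1 - (1/(1 - x))) - ((1/(1 - x)) - 1)/(1/(1 - x)) = (x^2(1 - x) - x + (x - 1)^2)/(x(x - 1)); check: E(3) = 11/6 but E(-1/2) = -17/6.   [not invariant]
(C) x + 1/(x + 1) + (x + 1)/x  ->  (1/(1 - x)) + 1/((1/(1 - x)) + 1) + ((1/(1 - x)) + 1)/(1/(1 - x)) = (-x^3 + 6x^2 - 11x + 7)/(x^2 - 3x + 2); check: E(3) = 55/12 but E(-1/2) = 1/2.   [not invariant]
(D) 1 - x  ->  1 - (1/(1 - x)) = x/(x - 1); check: E(3) = -2 but E(-1/2) = 3/2.   [not invariant]

Only (A) is unchanged. Indeed f(f(x)) = 1/(1 - 1/(1-x)) = (1-x)/(-x) = (x-1)/x, so E(x) = x + f(x) + f(f(x)) is the sum over the whole 3-cycle; applying f just permutes the three terms cyclically (x -> f(x) -> f(f(x)) -> x), leaving the sum unchanged.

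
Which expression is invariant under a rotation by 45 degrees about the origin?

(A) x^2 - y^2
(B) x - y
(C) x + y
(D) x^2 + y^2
D

A rotation by 45 degrees sends (x, y) to (sqrt(2)x/2 - sqrt(2)y/2, sqrt(2)x/2 + sqrt(2)y/2).
Substitute the transformed coordinates into each option and compare with the original:
(A) x^2 - y^2  ->  (sqrt(2)x/2 - sqrt(2)y/2)^2 - (sqrt(2)x/2 + sqrt(2)y/2)^2 = -2xy   [differs from x^2 - y^2: not invariant]
(B) x - y  ->  (sqrt(2)x/2 - sqrt(2)y/2) - (sqrt(2)x/2 + sqrt(2)y/2) = -sqrt(2)y   [differs from x - y: not invariant]
(C) x + y  ->  (sqrt(2)x/2 - sqrt(2)y/2) + (sqrt(2)x/2 + sqrt(2)y/2) = sqrt(2)x   [differs from x + y: not invariant]
(D) x^2 + y^2  ->  (sqrt(2)x/2 - sqrt(2)y/2)^2 + (sqrt(2)x/2 + sqrt(2)y/2)^2 = x^2 + y^2   [equals x^2 + y^2: invariant]

Only option (D), x^2 + y^2, is unchanged by the transformation.
Geometrically, x^2 + y^2 is the squared distance from the origin, which every rotation about the origin preserves.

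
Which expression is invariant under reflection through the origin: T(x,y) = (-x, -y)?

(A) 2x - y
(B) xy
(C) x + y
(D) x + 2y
B

The map is reflection through the origin: T(x,y) = (-x, -y).
Substitute the transformed coordinates into each option and compare with the original:
(A) 2x - y  ->  2(-x) - (-y) = -2x + y   [differs from 2x - y: not invariant]
(B) xy  ->  (-x)(-y) = xy   [equals xy: invariant]
(C) x + y  ->  (-x) + (-y) = -x - y   [differs from x + y: not invariant]
(D) x + 2y  ->  (-x) + 2(-y) = -x - 2y   [differs from x + 2y: not invariant]

Only option (B), xy, is unchanged by the transformation.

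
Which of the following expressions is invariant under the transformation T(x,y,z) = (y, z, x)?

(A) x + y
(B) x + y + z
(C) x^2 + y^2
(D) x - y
B

Apply T(x,y,z) = (y, z, x) to each option, i.e. replace (x, y, z) by the transformed coordinates.
Substitute the transformed coordinates into each option and compare with the original:
(A) x + y  ->  (y) + (z) = y + z   [differs from x + y: not invariant]
(B) x + y + z  ->  (y) + (z) + (x) = x + y + z   [equals x + y + z: invariant]
(C) x^2 + y^2  ->  (y)^2 + (z)^2 = y^2 + z^2   [differs from x^2 + y^2: not invariant]
(D) x - y  ->  (y) - (z) = y - z   [differs from x - y: not invariant]

Only option (B), x + y + z, is unchanged by the transformation.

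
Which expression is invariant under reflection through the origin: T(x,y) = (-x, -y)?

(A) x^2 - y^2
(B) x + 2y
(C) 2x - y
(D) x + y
A

The map is reflection through the origin: T(x,y) = (-x, -y).
Substitute the transformed coordinates into each option and compare with the original:
(A) x^2 - y^2  ->  (-x)^2 - (-y)^2 = x^2 - y^2   [equals x^2 - y^2: invariant]
(B) x + 2y  ->  (-x) + 2(-y) = -x - 2y   [differs from x + 2y: not invariant]
(C) 2x - y  ->  2(-x) - (-y) = -2x + y   [differs from 2x - y: not invariant]
(D) x + y  ->  (-x) + (-y) = -x - y   [differs from x + y: not invariant]

Only option (A), x^2 - y^2, is unchanged by the transformation.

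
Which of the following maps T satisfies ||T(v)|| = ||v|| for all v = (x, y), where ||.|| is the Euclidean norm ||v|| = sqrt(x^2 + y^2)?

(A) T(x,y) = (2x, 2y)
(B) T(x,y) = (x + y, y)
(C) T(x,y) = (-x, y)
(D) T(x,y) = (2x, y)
C

A transformation preserves a norm if ||T(v)|| = ||v|| for every v; a single vector where the norm changes rules an option out.

(A) T(x,y) = (2x, 2y): v = (1, 0) has norm sqrt((1)^2 + (0)^2) = 1, but T(v) = (2, 0) has norm 2 -- not preserved.
(B) T(x,y) = (x + y, y): v = (0, 1) has norm sqrt((0)^2 + (1)^2) = 1, but T(v) = (1, 1) has norm sqrt(2) -- not preserved.
(C) T(x,y) = (-x, y): preserves the norm -- it is an orthogonal map (a rotation/reflection), and (-x)^2 + (y)^2 simplifies to x^2 + y^2.
(D) T(x,y) = (2x, y): v = (1, 0) has norm sqrt((1)^2 + (0)^2) = 1, but T(v) = (2, 0) has norm 2 -- not preserved.

Therefore the answer is (C).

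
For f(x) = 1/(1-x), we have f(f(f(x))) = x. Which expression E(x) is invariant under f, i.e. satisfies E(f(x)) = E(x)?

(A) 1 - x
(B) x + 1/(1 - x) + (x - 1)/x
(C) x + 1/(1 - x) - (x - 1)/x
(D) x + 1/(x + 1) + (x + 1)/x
B

Replace x by f(x) = 1/(1 - x) in each option and simplify. As a quick numerical cross-check, also compare E(3) with E(f(3)) = E(-1/2).

(A) 1 - x  ->  1 - (1/(1 - x)) = x/(x - 1); check: E(3) = -2 but E(-1/2) = 3/2.   [not invariant]
(B) x + 1/(1 - x) + (x - 1)/x  ->  (1/(1 - x)) + 1/(1 - (1/(1 - x))) + ((1/(1 - x)) - 1)/(1/(1 - x)), which simplifies back to x + 1/(1 - x) + (x - 1)/x; check: E(3) = 19/6, E(-1/2) = 19/6.   [invariant]
(C) x + 1/(1 - x) - (x - 1)/x  ->  (1/(1 - x)) + 1/(1 - (1/(1 - x))) - ((1/(1 - x)) - 1)/(1/(1 - x)) = (x^2(1 - x) - x + (x - 1)^2)/(x(x - 1)); check: E(3) = 11/6 but E(-1/2) = -17/6.   [not invariant]
(D) x + 1/(x + 1) + (x + 1)/x  ->  (1/(1 - x)) + 1/((1/(1 - x)) + 1) + ((1/(1 - x)) + 1)/(1/(1 - x)) = (-x^3 + 6x^2 - 11x + 7)/(x^2 - 3x + 2); check: E(3) = 55/12 but E(-1/2) = 1/2.   [not invariant]

Only (B) is unchanged. Indeed f(f(x)) = 1/(1 - 1/(1-x)) = (1-x)/(-x) = (x-1)/x, so E(x) = x + f(x) + f(f(x)) is the sum over the whole 3-cycle; applying f just permutes the three terms cyclically (x -> f(x) -> f(f(x)) -> x), leaving the sum unchanged.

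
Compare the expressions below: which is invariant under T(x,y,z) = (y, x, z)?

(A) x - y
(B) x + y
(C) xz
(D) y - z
B

Apply T(x,y,z) = (y, x, z) to each option, i.e. replace (x, y, z) by the transformed coordinates.
Substitute the transformed coordinates into each option and compare with the original:
(A) x - y  ->  (y) - (x) = -x + y   [differs from x - y: not invariant]
(B) x + y  ->  (y) + (x) = x + y   [equals x + y: invariant]
(C) xz  ->  (y)(z) = yz   [differs from xz: not invariant]
(D) y - z  ->  (x) - (z) = x - z   [differs from y - z: not invariant]

Only option (B), x + y, is unchanged by the transformation.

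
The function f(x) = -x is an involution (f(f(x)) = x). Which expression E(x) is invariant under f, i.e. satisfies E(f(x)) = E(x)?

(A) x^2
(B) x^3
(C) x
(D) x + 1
A

Replace x by f(x) = -x in each option and simplify. As a quick numerical cross-check, also compare E(3) with E(f(3)) = E(-3).

(A) x^2  ->  (-x)^2, which simplifies back to x^2; check: E(3) = 9, E(-3) = 9.   [invariant]
(B) x^3  ->  (-x)^3 = -x^3; check: E(3) = 27 but E(-3) = -27.   [not invariant]
(C) x  ->  (-x) = -x; check: E(3) = 3 but E(-3) = -3.   [not invariant]
(D) x + 1  ->  (-x) + 1 = 1 - x; check: E(3) = 4 but E(-3) = -2.   [not invariant]

Only (A) is unchanged. E is symmetric under swapping x with f(x) = -x, which is exactly what an involution does.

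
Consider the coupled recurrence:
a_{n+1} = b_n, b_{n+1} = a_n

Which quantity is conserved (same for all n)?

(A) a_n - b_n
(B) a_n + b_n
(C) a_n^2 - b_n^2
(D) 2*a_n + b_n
B

Replace a_n by a_{n+1} = b_n and b_n by b_{n+1} = a_n in each option and simplify:
(A) a_n - b_n  ->  (b_n) - (a_n) = -a_n + b_n   [not conserved]
(B) a_n + b_n  ->  (b_n) + (a_n) = a_n + b_n   [conserved]
(C) a_n^2 - b_n^2  ->  (b_n)^2 - (a_n)^2 = -a_n^2 + b_n^2   [not conserved]
(D) 2*a_n + b_n  ->  2*(b_n) + (a_n) = a_n + 2*b_n   [not conserved]

Only (B) a_n + b_n returns to itself after one step, so it is the conserved quantity.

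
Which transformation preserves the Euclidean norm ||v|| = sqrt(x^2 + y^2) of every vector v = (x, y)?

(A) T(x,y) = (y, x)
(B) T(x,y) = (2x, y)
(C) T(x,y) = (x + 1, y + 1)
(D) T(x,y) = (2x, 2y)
A

A transformation preserves a norm if ||T(v)|| = ||v|| for every v; a single vector where the norm changes rules an option out.

(A) T(x,y) = (y, x): preserves the norm -- it is an orthogonal map (a rotation/reflection), and (y)^2 + (x)^2 simplifies to x^2 + y^2.
(B) T(x,y) = (2x, y): v = (1, 0) has norm sqrt((1)^2 + (0)^2) = 1, but T(v) = (2, 0) has norm 2 -- not preserved.
(C) T(x,y) = (x + 1, y + 1): v = (1, 0) has norm sqrt((1)^2 + (0)^2) = 1, but T(v) = (2, 1) has norm sqrt(5) -- not preserved.
(D) T(x,y) = (2x, 2y): v = (1, 0) has norm sqrt((1)^2 + (0)^2) = 1, but T(v) = (2, 0) has norm 2 -- not preserved.

Therefore the answer is (A).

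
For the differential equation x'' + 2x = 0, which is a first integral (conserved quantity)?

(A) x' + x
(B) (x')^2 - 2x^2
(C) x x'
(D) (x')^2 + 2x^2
D

A first integral I satisfies dI/dt = 0 along every solution. Differentiate each option and use the equation of motion:
(A) d/dt[x' + x] = x'' + x' = -2x + x', not identically 0
(B) d/dt[(x')^2 - 2x^2] = 2x'x'' - 4x x' = -8x x', not identically 0
(C) d/dt[x x'] = (x')^2 + x x'' = (x')^2 - 2x^2, not identically 0
(D) d/dt[(x')^2 + 2x^2] = 2x'x'' + 4x x' = 2x'(-2x) + 4x x' = 0

Only (D) has zero time-derivative. So the energy-like quantity (x')^2 + 2x^2 is the first integral.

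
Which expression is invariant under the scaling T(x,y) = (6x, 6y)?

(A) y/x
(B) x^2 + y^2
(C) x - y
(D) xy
A

Under the uniform scaling T(x,y) = (6x, 6y):
Substitute the transformed coordinates into each option and compare with the original:
(A) y/x  ->  (6y)/(6x) = y/x   [equals y/x: invariant]
(B) x^2 + y^2  ->  (6x)^2 + (6y)^2 = 36x^2 + 36y^2   [differs from x^2 + y^2: not invariant]
(C) x - y  ->  (6x) - (6y) = 6x - 6y   [differs from x - y: not invariant]
(D) xy  ->  (6x)(6y) = 36xy   [differs from xy: not invariant]

Only option (A), y/x, is unchanged by the transformation.
The common factor 6 cancels in a ratio of coordinates, while sums, products and sums of squares pick up factors of 6 or 36.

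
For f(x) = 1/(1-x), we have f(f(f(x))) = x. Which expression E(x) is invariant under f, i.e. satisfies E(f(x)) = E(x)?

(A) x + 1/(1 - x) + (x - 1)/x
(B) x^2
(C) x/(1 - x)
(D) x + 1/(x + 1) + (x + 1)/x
A

Replace x by f(x) = 1/(1 - x) in each option and simplify. As a quick numerical cross-check, also compare E(4) with E(f(4)) = E(-1/3).

(A) x + 1/(1 - x) + (x - 1)/x  ->  (1/(1 - x)) + 1/(1 - (1/(1 - x))) + ((1/(1 - x)) - 1)/(1/(1 - x)), which simplifies back to x + 1/(1 - x) + (x - 1)/x; check: E(4) = 53/12, E(-1/3) = 53/12.   [invariant]
(B) x^2  ->  (1/(1 - x))^2 = (x - 1)^(-2); check: E(4) = 16 but E(-1/3) = 1/9.   [not invariant]
(C) x/(1 - x)  ->  (1/(1 - x))/(1 - (1/(1 - x))) = -1/x; check: E(4) = -4/3 but E(-1/3) = -1/4.   [not invariant]
(D) x + 1/(x + 1) + (x + 1)/x  ->  (1/(1 - x)) + 1/((1/(1 - x)) + 1) + ((1/(1 - x)) + 1)/(1/(1 - x)) = (-x^3 + 6x^2 - 11x + 7)/(x^2 - 3x + 2); check: E(4) = 109/20 but E(-1/3) = -5/6.   [not invariant]

Only (A) is unchanged. Indeed f(f(x)) = 1/(1 - 1/(1-x)) = (1-x)/(-x) = (x-1)/x, so E(x) = x + f(x) + f(f(x)) is the sum over the whole 3-cycle; applying f just permutes the three terms cyclically (x -> f(x) -> f(f(x)) -> x), leaving the sum unchanged.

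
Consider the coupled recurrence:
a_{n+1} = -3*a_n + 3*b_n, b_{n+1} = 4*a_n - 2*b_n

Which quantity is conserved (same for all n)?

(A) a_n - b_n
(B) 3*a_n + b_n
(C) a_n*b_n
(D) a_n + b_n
D

Replace a_n by a_{n+1} = -3*a_n + 3*b_n and b_n by b_{n+1} = 4*a_n - 2*b_n in each option and simplify:
(A) a_n - b_n  ->  (-3*a_n + 3*b_n) - (4*a_n - 2*b_n) = -7*a_n + 5*b_n   [not conserved]
(B) 3*a_n + b_n  ->  3*(-3*a_n + 3*b_n) + (4*a_n - 2*b_n) = -5*a_n + 7*b_n   [not conserved]
(C) a_n*b_n  ->  (-3*a_n + 3*b_n)*(4*a_n - 2*b_n) = -12*a_n^2 + 18*a_n*b_n - 6*b_n^2   [not conserved]
(D) a_n + b_n  ->  (-3*a_n + 3*b_n) + (4*a_n - 2*b_n) = a_n + b_n   [conserved]

Only (D) a_n + b_n returns to itself after one step, so it is the conserved quantity.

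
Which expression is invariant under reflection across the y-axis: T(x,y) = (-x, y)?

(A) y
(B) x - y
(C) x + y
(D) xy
A

The map is reflection across the y-axis: T(x,y) = (-x, y).
Substitute the transformed coordinates into each option and compare with the original:
(A) y  ->  (y) = y   [equals y: invariant]
(B) x - y  ->  (-x) - (y) = -x - y   [differs from x - y: not invariant]
(C) x + y  ->  (-x) + (y) = -x + y   [differs from x + y: not invariant]
(D) xy  ->  (-x)(y) = -xy   [differs from xy: not invariant]

Only option (A), y, is unchanged by the transformation.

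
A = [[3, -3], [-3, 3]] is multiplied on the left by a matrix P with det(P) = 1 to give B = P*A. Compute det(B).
0

By the multiplicative property of determinants, det(B) = det(P*A) = det(P) * det(A) = det(A),
so the determinant is invariant under multiplication by any determinant-1 matrix; we just need det(A).

det(A) = (3)(3) - (-3)(-3) = 9 - 9 = 0

Therefore det(B) = 1 * 0 = 0.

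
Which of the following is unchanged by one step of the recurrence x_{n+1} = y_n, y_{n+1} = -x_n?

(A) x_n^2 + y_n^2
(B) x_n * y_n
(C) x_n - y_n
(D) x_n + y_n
A

For the recurrence x_{n+1} = y_n, y_{n+1} = -x_n:

x_{n+1}^2 + y_{n+1}^2 = y_n^2 + (-x_n)^2 = x_n^2 + y_n^2
The sum of squares is conserved (like energy in a harmonic oscillator).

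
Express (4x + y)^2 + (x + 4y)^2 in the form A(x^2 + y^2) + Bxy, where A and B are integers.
17(x^2 + y^2) + 16xy

Expanding: (4x + y)^2 = 16x^2 + 8xy + y^2
(x + 4y)^2 = x^2 + 8xy + 16y^2
Sum = (16+1)(x^2+y^2) + 16xy = 17(x^2 + y^2) + 16xy
This is symmetric in x and y.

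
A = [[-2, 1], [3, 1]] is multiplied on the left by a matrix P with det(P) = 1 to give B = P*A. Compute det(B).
-5

By the multiplicative property of determinants, det(B) = det(P*A) = det(P) * det(A) = det(A),
so the determinant is invariant under multiplication by any determinant-1 matrix; we just need det(A).

det(A) = (-2)(1) - (1)(3) = -2 - 3 = -5

Therefore det(B) = 1 * (-5) = -5.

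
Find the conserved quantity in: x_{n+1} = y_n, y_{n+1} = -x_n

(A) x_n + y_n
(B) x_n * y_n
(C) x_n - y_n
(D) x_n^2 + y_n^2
D

For the recurrence x_{n+1} = y_n, y_{n+1} = -x_n:

x_{n+1}^2 + y_{n+1}^2 = y_n^2 + (-x_n)^2 = x_n^2 + y_n^2
The sum of squares is conserved (like energy in a harmonic oscillator).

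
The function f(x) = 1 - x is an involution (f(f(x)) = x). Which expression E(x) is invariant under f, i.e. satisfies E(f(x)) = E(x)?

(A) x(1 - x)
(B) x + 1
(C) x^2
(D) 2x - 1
A

Replace x by f(x) = 1 - x in each option and simplify. As a quick numerical cross-check, also compare E(4) with E(f(4)) = E(-3).

(A) x(1 - x)  ->  (1 - x)(1 - (1 - x)), which simplifies back to x(1 - x); check: E(4) = -12, E(-3) = -12.   [invariant]
(B) x + 1  ->  (1 - x) + 1 = 2 - x; check: E(4) = 5 but E(-3) = -2.   [not invariant]
(C) x^2  ->  (1 - x)^2 = (x - 1)^2; check: E(4) = 16 but E(-3) = 9.   [not invariant]
(D) 2x - 1  ->  2(1 - x) - 1 = 1 - 2x; check: E(4) = 7 but E(-3) = -7.   [not invariant]

Only (A) is unchanged. E is symmetric under swapping x with f(x) = 1 - x, which is exactly what an involution does.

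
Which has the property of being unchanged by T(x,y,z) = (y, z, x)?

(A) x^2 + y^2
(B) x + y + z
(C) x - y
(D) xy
B

Apply T(x,y,z) = (y, z, x) to each option, i.e. replace (x, y, z) by the transformed coordinates.
Substitute the transformed coordinates into each option and compare with the original:
(A) x^2 + y^2  ->  (y)^2 + (z)^2 = y^2 + z^2   [differs from x^2 + y^2: not invariant]
(B) x + y + z  ->  (y) + (z) + (x) = x + y + z   [equals x + y + z: invariant]
(C) x - y  ->  (y) - (z) = y - z   [differs from x - y: not invariant]
(D) xy  ->  (y)(z) = yz   [differs from xy: not invariant]

Only option (B), x + y + z, is unchanged by the transformation.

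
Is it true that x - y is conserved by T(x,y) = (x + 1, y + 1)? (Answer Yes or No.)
Yes

Substitute T(x,y) = (x + 1, y + 1) into the expression and compare with the original.

Original: x - y
After applying T: (x + 1) - (y + 1) = x - y

This is identical to the original x - y, so the expression is invariant.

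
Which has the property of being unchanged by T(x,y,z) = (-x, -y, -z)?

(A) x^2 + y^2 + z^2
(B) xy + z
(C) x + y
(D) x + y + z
A

Apply T(x,y,z) = (-x, -y, -z) to each option, i.e. replace (x, y, z) by the transformed coordinates.
Substitute the transformed coordinates into each option and compare with the original:
(A) x^2 + y^2 + z^2  ->  (-x)^2 + (-y)^2 + (-z)^2 = x^2 + y^2 + z^2   [equals x^2 + y^2 + z^2: invariant]
(B) xy + z  ->  (-x)(-y) + (-z) = xy - z   [differs from xy + z: not invariant]
(C) x + y  ->  (-x) + (-y) = -x - y   [differs from x + y: not invariant]
(D) x + y + z  ->  (-x) + (-y) + (-z) = -x - y - z   [differs from x + y + z: not invariant]

Only option (A), x^2 + y^2 + z^2, is unchanged by the transformation.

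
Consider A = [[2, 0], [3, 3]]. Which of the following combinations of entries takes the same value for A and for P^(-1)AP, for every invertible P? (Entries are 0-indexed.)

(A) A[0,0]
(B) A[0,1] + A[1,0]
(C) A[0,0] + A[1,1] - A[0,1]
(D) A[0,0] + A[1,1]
D

A[0,0] + A[1,1] is the trace of A. By the cyclic property of the trace, tr(P^(-1)AP) = tr(APP^(-1)) = tr(A), so it is the same for every matrix similar to A.

The other combinations are not similarity invariants. For example, take P = [[2, 1], [1, 1]] (det P = 1), so P^(-1) = [[1, -1], [-1, 2]] and
B = P^(-1)AP = [[-5, -4], [14, 10]].
Evaluating each option on A and on B:
(A) A[0,0]: 2 for A, -5 for B -> changes
(B) A[0,1] + A[1,0]: 3 for A, 10 for B -> changes
(C) A[0,0] + A[1,1] - A[0,1]: 5 for A, 9 for B -> changes
(D) A[0,0] + A[1,1]: 5 for A, 5 for B -> unchanged

Only (D) A[0,0] + A[1,1] = 5 survives (and it does so for every P, not just this one), so it is the invariant.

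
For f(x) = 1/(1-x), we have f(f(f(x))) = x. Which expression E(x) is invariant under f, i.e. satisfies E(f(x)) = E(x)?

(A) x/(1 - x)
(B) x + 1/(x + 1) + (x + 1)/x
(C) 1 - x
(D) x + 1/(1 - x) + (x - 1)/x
D

Replace x by f(x) = 1/(1 - x) in each option and simplify. As a quick numerical cross-check, also compare E(5) with E(f(5)) = E(-1/4).

(A) x/(1 - x)  ->  (1/(1 - x))/(1 - (1/(1 - x))) = -1/x; check: E(5) = -5/4 but E(-1/4) = -1/5.   [not invariant]
(B) x + 1/(x + 1) + (x + 1)/x  ->  (1/(1 - x)) + 1/((1/(1 - x)) + 1) + ((1/(1 - x)) + 1)/(1/(1 - x)) = (-x^3 + 6x^2 - 11x + 7)/(x^2 - 3x + 2); check: E(5) = 191/30 but E(-1/4) = -23/12.   [not invariant]
(C) 1 - x  ->  1 - (1/(1 - x)) = x/(x - 1); check: E(5) = -4 but E(-1/4) = 5/4.   [not invariant]
(D) x + 1/(1 - x) + (x - 1)/x  ->  (1/(1 - x)) + 1/(1 - (1/(1 - x))) + ((1/(1 - x)) - 1)/(1/(1 - x)), which simplifies back to x + 1/(1 - x) + (x - 1)/x; check: E(5) = 111/20, E(-1/4) = 111/20.   [invariant]

Only (D) is unchanged. Indeed f(f(x)) = 1/(1 - 1/(1-x)) = (1-x)/(-x) = (x-1)/x, so E(x) = x + f(x) + f(f(x)) is the sum over the whole 3-cycle; applying f just permutes the three terms cyclically (x -> f(x) -> f(f(x)) -> x), leaving the sum unchanged.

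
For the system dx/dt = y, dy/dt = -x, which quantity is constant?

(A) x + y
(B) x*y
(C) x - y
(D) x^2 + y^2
D

A first integral I satisfies dI/dt = 0 along every solution. Differentiate each option and use the equation of motion:
(A) d/dt[x + y] = y + (-x) = y - x, not identically 0
(B) d/dt[x*y] = (dx/dt)y + x(dy/dt) = y^2 - x^2, not identically 0
(C) d/dt[x - y] = y - (-x) = x + y, not identically 0
(D) d/dt[x^2 + y^2] = 2x*dx/dt + 2y*dy/dt = 2x*y + 2y*(-x) = 0

Only (D) has zero time-derivative. So x^2 + y^2 (the squared radius; trajectories are circles) is the conserved quantity.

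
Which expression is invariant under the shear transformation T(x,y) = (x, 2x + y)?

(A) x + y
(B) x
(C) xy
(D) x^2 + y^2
B

Under the shear T(x,y) = (x, 2x + y):
Substitute the transformed coordinates into each option and compare with the original:
(A) x + y  ->  (x) + (2x + y) = 3x + y   [differs from x + y: not invariant]
(B) x  ->  (x) = x   [equals x: invariant]
(C) xy  ->  (x)(2x + y) = 2x^2 + xy   [differs from xy: not invariant]
(D) x^2 + y^2  ->  (x)^2 + (2x + y)^2 = 5x^2 + 4xy + y^2   [differs from x^2 + y^2: not invariant]

Only option (B), x, is unchanged by the transformation.
A vertical shear moves points parallel to the y-axis, so the x-coordinate (and any function of x alone) is unchanged.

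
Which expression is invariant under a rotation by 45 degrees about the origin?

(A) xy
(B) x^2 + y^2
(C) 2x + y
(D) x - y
B

A rotation by 45 degrees sends (x, y) to (sqrt(2)x/2 - sqrt(2)y/2, sqrt(2)x/2 + sqrt(2)y/2).
Substitute the transformed coordinates into each option and compare with the original:
(A) xy  ->  (sqrt(2)x/2 - sqrt(2)y/2)(sqrt(2)x/2 + sqrt(2)y/2) = x^2/2 - y^2/2   [differs from xy: not invariant]
(B) x^2 + y^2  ->  (sqrt(2)x/2 - sqrt(2)y/2)^2 + (sqrt(2)x/2 + sqrt(2)y/2)^2 = x^2 + y^2   [equals x^2 + y^2: invariant]
(C) 2x + y  ->  2(sqrt(2)x/2 - sqrt(2)y/2) + (sqrt(2)x/2 + sqrt(2)y/2) = 3sqrt(2)x/2 - sqrt(2)y/2   [differs from 2x + y: not invariant]
(D) x - y  ->  (sqrt(2)x/2 - sqrt(2)y/2) - (sqrt(2)x/2 + sqrt(2)y/2) = -sqrt(2)y   [differs from x - y: not invariant]

Only option (B), x^2 + y^2, is unchanged by the transformation.
Geometrically, x^2 + y^2 is the squared distance from the origin, which every rotation about the origin preserves.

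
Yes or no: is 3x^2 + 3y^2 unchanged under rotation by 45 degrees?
Yes

Applying rotation by 45 degrees: x' = x*cos(45 degrees) - y*sin(45 degrees) = sqrt(2)x/2 - sqrt(2)y/2, y' = x*sin(45 degrees) + y*cos(45 degrees) = sqrt(2)x/2 + sqrt(2)y/2

Substituting into 3x^2 + 3y^2:
3(sqrt(2)x/2 - sqrt(2)y/2)^2 + 3(sqrt(2)x/2 + sqrt(2)y/2)^2
= 3x^2 + 3y^2

This equals the original expression 3x^2 + 3y^2, so it IS invariant.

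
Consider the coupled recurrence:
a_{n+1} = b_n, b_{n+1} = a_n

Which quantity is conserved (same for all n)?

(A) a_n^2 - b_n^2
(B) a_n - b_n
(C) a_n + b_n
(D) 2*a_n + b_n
C

Replace a_n by a_{n+1} = b_n and b_n by b_{n+1} = a_n in each option and simplify:
(A) a_n^2 - b_n^2  ->  (b_n)^2 - (a_n)^2 = -a_n^2 + b_n^2   [not conserved]
(B) a_n - b_n  ->  (b_n) - (a_n) = -a_n + b_n   [not conserved]
(C) a_n + b_n  ->  (b_n) + (a_n) = a_n + b_n   [conserved]
(D) 2*a_n + b_n  ->  2*(b_n) + (a_n) = a_n + 2*b_n   [not conserved]

Only (C) a_n + b_n returns to itself after one step, so it is the conserved quantity.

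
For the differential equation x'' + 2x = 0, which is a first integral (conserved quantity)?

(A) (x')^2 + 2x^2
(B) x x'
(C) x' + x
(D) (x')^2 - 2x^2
A

A first integral I satisfies dI/dt = 0 along every solution. Differentiate each option and use the equation of motion:
(A) d/dt[(x')^2 + 2x^2] = 2x'x'' + 4x x' = 2x'(-2x) + 4x x' = 0
(B) d/dt[x x'] = (x')^2 + x x'' = (x')^2 - 2x^2, not identically 0
(C) d/dt[x' + x] = x'' + x' = -2x + x', not identically 0
(D) d/dt[(x')^2 - 2x^2] = 2x'x'' - 4x x' = -8x x', not identically 0

Only (A) has zero time-derivative. So the energy-like quantity (x')^2 + 2x^2 is the first integral.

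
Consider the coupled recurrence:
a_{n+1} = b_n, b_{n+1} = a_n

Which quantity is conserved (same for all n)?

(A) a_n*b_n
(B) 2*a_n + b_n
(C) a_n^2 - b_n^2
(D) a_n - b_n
A

Replace a_n by a_{n+1} = b_n and b_n by b_{n+1} = a_n in each option and simplify:
(A) a_n*b_n  ->  (b_n)*(a_n) = a_n*b_n   [conserved]
(B) 2*a_n + b_n  ->  2*(b_n) + (a_n) = a_n + 2*b_n   [not conserved]
(C) a_n^2 - b_n^2  ->  (b_n)^2 - (a_n)^2 = -a_n^2 + b_n^2   [not conserved]
(D) a_n - b_n  ->  (b_n) - (a_n) = -a_n + b_n   [not conserved]

Only (A) a_n*b_n returns to itself after one step, so it is the conserved quantity.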